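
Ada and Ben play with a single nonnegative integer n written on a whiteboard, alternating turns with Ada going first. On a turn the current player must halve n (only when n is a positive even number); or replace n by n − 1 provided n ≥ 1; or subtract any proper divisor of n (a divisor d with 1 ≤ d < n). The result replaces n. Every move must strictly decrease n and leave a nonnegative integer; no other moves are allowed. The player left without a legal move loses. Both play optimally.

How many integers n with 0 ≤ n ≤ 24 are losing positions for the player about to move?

12

Build the W/L table. Terminal = L. A non-terminal position is W if it has a move to some L; otherwise it is L.
n=0: no move → L
n=1: W (go to 0, an L position)
n=2: L (sole option 1(W) is W)
n=3: W (go to 2, an L position)
n=4: W (go to 2, an L position)
n=5: L (sole option 4(W) is W)
n=6: W (go to 5, an L position)
n=7: L (sole option 6(W) is W)
n=8: W (go to 7, an L position)
n=9: L (options 6(W), 8(W) are all W)
n=10: W (go to 5, an L position)
n=11: L (sole option 10(W) is W)
n=12: W (go to 9, an L position)
n=13: L (sole option 12(W) is W)
n=14: W (go to 7, an L position)
n=15: L (options 10(W), 12(W), 14(W) are all W)
n=16: W (go to 15, an L position)
n=17: L (sole option 16(W) is W)
n=18: W (go to 9, an L position)
n=19: L (sole option 18(W) is W)
n=20: W (go to 15, an L position)
n=21: L (options 14(W), 18(W), 20(W) are all W)
n=22: W (go to 11, an L position)
n=23: L (sole option 22(W) is W)
n=24: W (go to 21, an L position)
L entries with 0 ≤ n ≤ 24: n = 0, 2, 5, 7, 9, 11, 13, 15, 17, 19, 21, 23; that makes 12.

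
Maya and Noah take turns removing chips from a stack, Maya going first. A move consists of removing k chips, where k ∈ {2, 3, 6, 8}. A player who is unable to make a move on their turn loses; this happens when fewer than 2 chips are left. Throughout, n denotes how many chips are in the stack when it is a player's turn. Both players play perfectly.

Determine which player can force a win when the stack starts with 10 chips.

Noah wins.

Positions with no move are L. A position that does have a move is losing for the player to move precisely when every available move leads to a winning position for the opponent. Fill in the labels:
n=0: no move → L
n=1: no move → L
n=2: can move to 0, which is L ⇒ W
n=3: can move to 1, which is L ⇒ W
n=4: can move to 1, which is L ⇒ W
n=5: moves to 3(W), 2(W); every one is W ⇒ L
n=6: can move to 0, which is L ⇒ W
n=7: can move to 5, which is L ⇒ W
n=8: can move to 5, which is L ⇒ W
n=9: can move to 1, which is L ⇒ W
n=10: moves to 8(W), 7(W), 4(W), 2(W); every one is W ⇒ L
The starting position 10 is L: whatever Maya does, the opponent receives a W position.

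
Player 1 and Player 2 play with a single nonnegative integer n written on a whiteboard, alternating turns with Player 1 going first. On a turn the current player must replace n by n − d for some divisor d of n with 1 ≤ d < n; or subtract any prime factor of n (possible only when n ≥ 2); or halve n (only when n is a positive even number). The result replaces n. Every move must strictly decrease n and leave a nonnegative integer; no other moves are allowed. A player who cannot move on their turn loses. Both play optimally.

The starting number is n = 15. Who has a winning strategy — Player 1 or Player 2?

Compute win/loss labels from the base case upward. A position with no move is L. Any other position is W if it can reach an L in one move, else L.
n=0: no move → L
n=1: no move → L
n=2: can move to 0, which is L ⇒ W
n=3: can move to 0, which is L ⇒ W
n=4: moves to 2(W), 3(W); every one is W ⇒ L
n=5: can move to 0, which is L ⇒ W
n=6: can move to 4, which is L ⇒ W
n=7: can move to 0, which is L ⇒ W
n=8: can move to 4, which is L ⇒ W
n=9: moves to 6(W), 8(W); every one is W ⇒ L
n=10: can move to 9, which is L ⇒ W
n=11: can move to 0, which is L ⇒ W
n=12: can move to 9, which is L ⇒ W
n=13: can move to 0, which is L ⇒ W
n=14: moves to 7(W), 12(W), 13(W); every one is W ⇒ L
n=15: can move to 14, which is L ⇒ W
The starting position 15 is W: Player 1 should move to 14, handing over an L position.

Player 1 wins.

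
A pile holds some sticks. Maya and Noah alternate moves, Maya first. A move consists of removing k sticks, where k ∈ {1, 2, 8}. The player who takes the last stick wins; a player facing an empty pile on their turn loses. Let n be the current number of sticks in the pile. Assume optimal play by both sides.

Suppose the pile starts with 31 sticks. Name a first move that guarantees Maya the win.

Remove 1, leaving 30.

Positions with no move are L. A position that does have a move is losing for the player to move precisely when every available move leads to a winning position for the opponent. Fill in the labels:
n=0: no move → L
n=1: W (go to 0, an L position)
n=2: W (go to 0, an L position)
n=3: L (options 2(W), 1(W) are all W)
n=4: W (go to 3, an L position)
n=5: W (go to 3, an L position)
n=6: L (options 5(W), 4(W) are all W)
n=7: W (go to 6, an L position)
n=8: W (go to 6, an L position)
n=9: L (options 8(W), 7(W), 1(W) are all W)
n=10: W (go to 9, an L position)
n=11: W (go to 9, an L position)
n=12: L (options 11(W), 10(W), 4(W) are all W)
n=13: W (go to 12, an L position)
n=14: W (go to 12, an L position)
n=15: L (options 14(W), 13(W), 7(W) are all W)
n=16: W (go to 15, an L position)
n=17: W (go to 15, an L position)
n=18: L (options 17(W), 16(W), 10(W) are all W)
n=19: W (go to 18, an L position)
n=20: W (go to 18, an L position)
n=21: L (options 20(W), 19(W), 13(W) are all W)
n=22: W (go to 21, an L position)
n=23: W (go to 21, an L position)
n=24: L (options 23(W), 22(W), 16(W) are all W)
n=25: W (go to 24, an L position)
n=26: W (go to 24, an L position)
n=27: L (options 26(W), 25(W), 19(W) are all W)
n=28: W (go to 27, an L position)
n=29: W (go to 27, an L position)
n=30: L (options 29(W), 28(W), 22(W) are all W)
n=31: W (go to 30, an L position)
From 31, the L positions reachable in one move are: 30.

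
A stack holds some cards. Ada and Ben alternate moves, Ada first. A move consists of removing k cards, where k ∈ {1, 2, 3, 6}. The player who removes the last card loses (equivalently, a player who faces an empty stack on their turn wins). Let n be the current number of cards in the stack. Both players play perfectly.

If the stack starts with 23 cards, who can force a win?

Use the standard recursion: the mover wins at a terminal position; elsewhere, the mover wins exactly when some move hands the opponent an L position.
n=0: no move; the opponent has just taken the last card and therefore loses → W
n=1: only reaches 0(W), which is W → L
n=2: reaches L-position 1 → W
n=3: reaches L-position 1 → W
n=4: reaches L-position 1 → W
n=5: only reaches 4(W), 3(W), 2(W), all W → L
n=6: reaches L-position 5 → W
n=7: reaches L-position 5 → W
n=8: reaches L-position 5 → W
n=9: only reaches 8(W), 7(W), 6(W), 3(W), all W → L
n=10: reaches L-position 9 → W
n=11: reaches L-position 9 → W
n=12: reaches L-position 9 → W
n=13: only reaches 12(W), 11(W), 10(W), 7(W), all W → L
n=14: reaches L-position 13 → W
n=15: reaches L-position 13 → W
n=16: reaches L-position 13 → W
n=17: only reaches 16(W), 15(W), 14(W), 11(W), all W → L
n=18: reaches L-position 17 → W
n=19: reaches L-position 17 → W
n=20: reaches L-position 17 → W
n=21: only reaches 20(W), 19(W), 18(W), 15(W), all W → L
n=22: reaches L-position 21 → W
n=23: reaches L-position 21 → W
The starting position 23 is W: Ada should remove 2, leaving 21, handing over an L position.

Ada wins.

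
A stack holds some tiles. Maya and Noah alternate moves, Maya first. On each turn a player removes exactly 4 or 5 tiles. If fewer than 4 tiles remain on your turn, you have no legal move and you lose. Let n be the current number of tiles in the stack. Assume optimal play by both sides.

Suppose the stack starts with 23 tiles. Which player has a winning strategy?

Positions with no move are L. A position that does have a move is losing for the player to move precisely when every available move leads to a winning position for the opponent. Fill in the labels:
n=0: no move → L
n=1: no move → L
n=2: no move → L
n=3: no move → L
n=4: reaches L-position 0 → W
n=5: reaches L-position 1 → W
n=6: reaches L-position 2 → W
n=7: reaches L-position 3 → W
n=8: reaches L-position 3 → W
n=9: only reaches 5(W), 4(W), all W → L
n=10: only reaches 6(W), 5(W), all W → L
n=11: only reaches 7(W), 6(W), all W → L
n=12: only reaches 8(W), 7(W), all W → L
n=13: reaches L-position 9 → W
n=14: reaches L-position 10 → W
n=15: reaches L-position 11 → W
n=16: reaches L-position 12 → W
n=17: reaches L-position 12 → W
n=18: only reaches 14(W), 13(W), all W → L
n=19: only reaches 15(W), 14(W), all W → L
n=20: only reaches 16(W), 15(W), all W → L
n=21: only reaches 17(W), 16(W), all W → L
n=22: reaches L-position 18 → W
n=23: reaches L-position 19 → W
The starting position 23 is W: Maya should remove 4, leaving 19, handing over an L position.

Maya wins.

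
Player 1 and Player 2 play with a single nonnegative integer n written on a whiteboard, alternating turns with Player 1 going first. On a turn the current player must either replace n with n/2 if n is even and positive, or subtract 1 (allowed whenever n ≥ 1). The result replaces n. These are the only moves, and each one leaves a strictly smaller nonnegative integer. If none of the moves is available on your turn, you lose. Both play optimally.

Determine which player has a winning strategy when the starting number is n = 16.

Use the standard recursion: the mover loses at a terminal position; elsewhere, the mover wins exactly when some move hands the opponent an L position.
n=0: no move → L
n=1: W (go to 0, an L position)
n=2: L (sole option 1(W) is W)
n=3: W (go to 2, an L position)
n=4: W (go to 2, an L position)
n=5: L (sole option 4(W) is W)
n=6: W (go to 5, an L position)
n=7: L (sole option 6(W) is W)
n=8: W (go to 7, an L position)
n=9: L (sole option 8(W) is W)
n=10: W (go to 5, an L position)
n=11: L (sole option 10(W) is W)
n=12: W (go to 11, an L position)
n=13: L (sole option 12(W) is W)
n=14: W (go to 7, an L position)
n=15: L (sole option 14(W) is W)
n=16: W (go to 15, an L position)
From 16 Player 1 can move to 15, reaching an L position.

Player 1 wins.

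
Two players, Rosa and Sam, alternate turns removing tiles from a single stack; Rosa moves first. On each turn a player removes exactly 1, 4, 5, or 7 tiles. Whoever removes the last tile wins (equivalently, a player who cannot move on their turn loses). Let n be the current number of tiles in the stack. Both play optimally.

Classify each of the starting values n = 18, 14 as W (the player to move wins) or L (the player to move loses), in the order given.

18: L, 14: W

Classify positions by backward induction: terminal positions (no move available) are L. From any other position, the mover wins iff some move reaches an L.
n=0: no move → L
n=1: W (go to 0, an L position)
n=2: L (sole option 1(W) is W)
n=3: W (go to 2, an L position)
n=4: W (go to 0, an L position)
n=5: W (go to 0, an L position)
n=6: W (go to 2, an L position)
n=7: W (go to 2, an L position)
n=8: L (options 7(W), 4(W), 3(W), 1(W) are all W)
n=9: W (go to 8, an L position)
n=10: L (options 9(W), 6(W), 5(W), 3(W) are all W)
n=11: W (go to 10, an L position)
n=12: W (go to 8, an L position)
n=13: W (go to 8, an L position)
n=14: W (go to 10, an L position)
n=15: W (go to 10, an L position)
n=16: L (options 15(W), 12(W), 11(W), 9(W) are all W)
n=17: W (go to 16, an L position)
n=18: L (options 17(W), 14(W), 13(W), 11(W) are all W)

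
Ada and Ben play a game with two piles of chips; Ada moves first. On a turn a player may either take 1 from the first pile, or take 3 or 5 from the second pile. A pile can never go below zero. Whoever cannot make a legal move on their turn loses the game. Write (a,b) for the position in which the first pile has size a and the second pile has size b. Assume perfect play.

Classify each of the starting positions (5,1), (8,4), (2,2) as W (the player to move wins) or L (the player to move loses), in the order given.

Classify positions by backward induction: terminal positions (no move available) are L. From any other position, the mover wins iff some move reaches an L.
No move ever increases a pile, so every position that can arise here has a ≤ 8 and b ≤ 4; it is enough to label the cells with 0 ≤ a ≤ 8 and 0 ≤ b ≤ 4.
Every move lowers a or b (never raises either), so fill the grid row by row in increasing a, and left to right within a row: each cell's successors are then already labelled.
      b=0  b=1  b=2  b=3  b=4
a=0:    L    L    L    W    W
a=1:    W    W    W    L    L
a=2:    L    L    L    W    W
a=3:    W    W    W    L    L
a=4:    L    L    L    W    W
a=5:    W    W    W    L    L
a=6:    L    L    L    W    W
a=7:    W    W    W    L    L
a=8:    L    L    L    W    W
Cells with no legal move (terminal, hence L): (0,0), (0,1), (0,2).
The remaining L cells, each justified by listing all of its moves:
(1,3): →(0,3)(W), (1,0)(W) — all W, so L
(1,4): →(0,4)(W), (1,1)(W) — all W, so L
(2,0): →(1,0)(W) only, which is W, so L
(2,1): →(1,1)(W) only, which is W, so L
(2,2): →(1,2)(W) only, which is W, so L
(3,3): →(2,3)(W), (3,0)(W) — all W, so L
(3,4): →(2,4)(W), (3,1)(W) — all W, so L
(4,0): →(3,0)(W) only, which is W, so L
(4,1): →(3,1)(W) only, which is W, so L
(4,2): →(3,2)(W) only, which is W, so L
(5,3): →(4,3)(W), (5,0)(W) — all W, so L
(5,4): →(4,4)(W), (5,1)(W) — all W, so L
(6,0): →(5,0)(W) only, which is W, so L
(6,1): →(5,1)(W) only, which is W, so L
(6,2): →(5,2)(W) only, which is W, so L
(7,3): →(6,3)(W), (7,0)(W) — all W, so L
(7,4): →(6,4)(W), (7,1)(W) — all W, so L
(8,0): →(7,0)(W) only, which is W, so L
(8,1): →(7,1)(W) only, which is W, so L
(8,2): →(7,2)(W) only, which is W, so L
Every other cell has at least one move into one of the L cells above, so it is W.
(5,1): the move to (4,1) reaches an L cell, so W
(8,4): the move to (7,4) reaches an L cell, so W
(2,2): one of the L cells justified above, so L

(5,1): W, (8,4): W, (2,2): L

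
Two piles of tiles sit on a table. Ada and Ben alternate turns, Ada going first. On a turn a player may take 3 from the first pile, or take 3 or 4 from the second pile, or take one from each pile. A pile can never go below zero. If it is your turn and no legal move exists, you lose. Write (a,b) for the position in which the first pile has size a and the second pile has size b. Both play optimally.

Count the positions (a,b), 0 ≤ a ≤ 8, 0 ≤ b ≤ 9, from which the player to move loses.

Compute win/loss labels from the base case upward. A position with no move is L. Any other position is W if it can reach an L in one move, else L.
Every move lowers a or b (never raises either), so fill the grid row by row in increasing a, and left to right within a row: each cell's successors are then already labelled.
      b=0  b=1  b=2  b=3  b=4  b=5  b=6  b=7  b=8  b=9
a=0:    L    L    L    W    W    W    W    L    L    L
a=1:    L    W    W    W    W    L    L    L    W    W
a=2:    L    W    L    W    W    W    W    W    W    L
a=3:    W    W    W    W    L    L    L    W    W    W
a=4:    W    L    L    L    W    W    W    W    L    L
a=5:    W    L    W    W    W    W    L    L    L    W
a=6:    L    L    W    W    W    W    W    W    W    W
a=7:    L    W    W    W    W    L    L    L    W    W
a=8:    L    W    L    W    W    W    W    W    W    L
Cells with no legal move (terminal, hence L): (0,0), (0,1), (0,2), (1,0), (2,0).
The remaining L cells, each justified by listing all of its moves:
(0,7): →(0,4)(W), (0,3)(W) — all W, so L
(0,8): →(0,5)(W), (0,4)(W) — all W, so L
(0,9): →(0,6)(W), (0,5)(W) — all W, so L
(1,5): →(1,2)(W), (1,1)(W), (0,4)(W) — all W, so L
(1,6): →(1,3)(W), (1,2)(W), (0,5)(W) — all W, so L
(1,7): →(1,4)(W), (1,3)(W), (0,6)(W) — all W, so L
(2,2): →(1,1)(W) only, which is W, so L
(2,9): →(2,6)(W), (2,5)(W), (1,8)(W) — all W, so L
(3,4): →(0,4)(W), (3,1)(W), (3,0)(W), (2,3)(W) — all W, so L
(3,5): →(0,5)(W), (3,2)(W), (3,1)(W), (2,4)(W) — all W, so L
(3,6): →(0,6)(W), (3,3)(W), (3,2)(W), (2,5)(W) — all W, so L
(4,1): →(1,1)(W), (3,0)(W) — all W, so L
(4,2): →(1,2)(W), (3,1)(W) — all W, so L
(4,3): →(1,3)(W), (4,0)(W), (3,2)(W) — all W, so L
(4,8): →(1,8)(W), (4,5)(W), (4,4)(W), (3,7)(W) — all W, so L
(4,9): →(1,9)(W), (4,6)(W), (4,5)(W), (3,8)(W) — all W, so L
(5,1): →(2,1)(W), (4,0)(W) — all W, so L
(5,6): →(2,6)(W), (5,3)(W), (5,2)(W), (4,5)(W) — all W, so L
(5,7): →(2,7)(W), (5,4)(W), (5,3)(W), (4,6)(W) — all W, so L
(5,8): →(2,8)(W), (5,5)(W), (5,4)(W), (4,7)(W) — all W, so L
(6,0): →(3,0)(W) only, which is W, so L
(6,1): →(3,1)(W), (5,0)(W) — all W, so L
(7,0): →(4,0)(W) only, which is W, so L
(7,5): →(4,5)(W), (7,2)(W), (7,1)(W), (6,4)(W) — all W, so L
(7,6): →(4,6)(W), (7,3)(W), (7,2)(W), (6,5)(W) — all W, so L
(7,7): →(4,7)(W), (7,4)(W), (7,3)(W), (6,6)(W) — all W, so L
(8,0): →(5,0)(W) only, which is W, so L
(8,2): →(5,2)(W), (7,1)(W) — all W, so L
(8,9): →(5,9)(W), (8,6)(W), (8,5)(W), (7,8)(W) — all W, so L
Every other cell has at least one move into one of the L cells above, so it is W.
L cells per row: a=0: 6, a=1: 4, a=2: 3, a=3: 3, a=4: 5, a=5: 4, a=6: 2, a=7: 4, a=8: 3; total 34.

34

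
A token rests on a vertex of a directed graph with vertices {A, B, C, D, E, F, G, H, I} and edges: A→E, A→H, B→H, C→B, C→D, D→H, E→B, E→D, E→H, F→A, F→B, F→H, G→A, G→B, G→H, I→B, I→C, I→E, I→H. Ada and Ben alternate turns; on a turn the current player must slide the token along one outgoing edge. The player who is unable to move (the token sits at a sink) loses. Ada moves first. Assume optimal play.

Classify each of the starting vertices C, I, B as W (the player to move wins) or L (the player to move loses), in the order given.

C: L, I: W, B: W

Label each position W (a win for the player to move) or L (a loss). A position with no legal move is L; any other position is W exactly when some move reaches an L, and L when every move reaches a W.
Every edge goes from a vertex to one that appears earlier in the order H, B, D, C, E, I, A, G, F, so processing vertices in that order labels each vertex after all of its successors.
H: no outgoing edge → L
B: can move to H, which is L ⇒ W
D: can move to H, which is L ⇒ W
C: moves to D(W), B(W); every one is W ⇒ L
E: can move to H, which is L ⇒ W
I: can move to C, which is L ⇒ W
A: can move to H, which is L ⇒ W
G: can move to H, which is L ⇒ W
F: can move to H, which is L ⇒ W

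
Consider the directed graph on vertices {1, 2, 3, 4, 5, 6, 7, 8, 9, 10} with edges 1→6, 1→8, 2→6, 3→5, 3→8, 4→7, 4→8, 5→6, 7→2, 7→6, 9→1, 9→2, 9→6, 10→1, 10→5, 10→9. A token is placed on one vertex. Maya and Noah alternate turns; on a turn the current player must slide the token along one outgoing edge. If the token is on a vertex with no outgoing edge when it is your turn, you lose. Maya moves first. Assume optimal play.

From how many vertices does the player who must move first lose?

Positions with no move are L. A position that does have a move is losing for the player to move precisely when every available move leads to a winning position for the opponent. Fill in the labels:
Every edge goes from a vertex to one that appears earlier in the order 6, 8, 1, 2, 7, 9, 4, 5, 10, 3, so processing vertices in that order labels each vertex after all of its successors.
6: no outgoing edge → L
8: no outgoing edge → L
1: →8(L), so W
2: →6(L), so W
7: →6(L), so W
9: →6(L), so W
4: →8(L), so W
5: →6(L), so W
10: →5(W), 9(W), 1(W) — all W, so L
3: →8(L), so W
The L vertices are 6, 8, 10; that is 3 in all.

3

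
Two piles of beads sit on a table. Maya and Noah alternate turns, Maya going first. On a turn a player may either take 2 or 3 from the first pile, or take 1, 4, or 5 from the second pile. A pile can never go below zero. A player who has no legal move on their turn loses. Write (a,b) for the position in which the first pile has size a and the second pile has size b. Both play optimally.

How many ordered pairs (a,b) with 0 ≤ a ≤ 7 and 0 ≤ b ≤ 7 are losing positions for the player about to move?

Build the W/L table. Terminal = L. A non-terminal position is W if it has a move to some L; otherwise it is L.
Every move lowers a or b (never raises either), so fill the grid row by row in increasing a, and left to right within a row: each cell's successors are then already labelled.
      b=0  b=1  b=2  b=3  b=4  b=5  b=6  b=7
a=0:    L    W    L    W    W    W    W    W
a=1:    L    W    L    W    W    W    W    W
a=2:    W    L    W    L    W    W    W    W
a=3:    W    L    W    L    W    W    W    W
a=4:    W    W    W    W    L    W    L    W
a=5:    L    W    L    W    W    W    W    W
a=6:    L    W    L    W    W    W    W    W
a=7:    W    L    W    L    W    W    W    W
Cells with no legal move (terminal, hence L): (0,0), (1,0).
The remaining L cells, each justified by listing all of its moves:
(0,2): the only move is to (0,1)(W), a W ⇒ L
(1,2): the only move is to (1,1)(W), a W ⇒ L
(2,1): moves to (0,1)(W), (2,0)(W); every one is W ⇒ L
(2,3): moves to (0,3)(W), (2,2)(W); every one is W ⇒ L
(3,1): moves to (1,1)(W), (0,1)(W), (3,0)(W); every one is W ⇒ L
(3,3): moves to (1,3)(W), (0,3)(W), (3,2)(W); every one is W ⇒ L
(4,4): moves to (2,4)(W), (1,4)(W), (4,3)(W), (4,0)(W); every one is W ⇒ L
(4,6): moves to (2,6)(W), (1,6)(W), (4,5)(W), (4,2)(W), (4,1)(W); every one is W ⇒ L
(5,0): moves to (3,0)(W), (2,0)(W); every one is W ⇒ L
(5,2): moves to (3,2)(W), (2,2)(W), (5,1)(W); every one is W ⇒ L
(6,0): moves to (4,0)(W), (3,0)(W); every one is W ⇒ L
(6,2): moves to (4,2)(W), (3,2)(W), (6,1)(W); every one is W ⇒ L
(7,1): moves to (5,1)(W), (4,1)(W), (7,0)(W); every one is W ⇒ L
(7,3): moves to (5,3)(W), (4,3)(W), (7,2)(W); every one is W ⇒ L
Every other cell has at least one move into one of the L cells above, so it is W.
L cells per row: a=0: 2, a=1: 2, a=2: 2, a=3: 2, a=4: 2, a=5: 2, a=6: 2, a=7: 2; total 16.

16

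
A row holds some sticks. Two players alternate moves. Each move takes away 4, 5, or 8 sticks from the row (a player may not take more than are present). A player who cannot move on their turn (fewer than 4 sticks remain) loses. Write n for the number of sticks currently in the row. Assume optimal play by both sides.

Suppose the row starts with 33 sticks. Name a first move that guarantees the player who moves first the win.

Remove 8, leaving 25.

Build the W/L table. Terminal = L. A non-terminal position is W if it has a move to some L; otherwise it is L.
n=0: no move → L
n=1: no move → L
n=2: no move → L
n=3: no move → L
n=4: →0(L), so W
n=5: →1(L), so W
n=6: →2(L), so W
n=7: →3(L), so W
n=8: →3(L), so W
n=9: →1(L), so W
n=10: →2(L), so W
n=11: →3(L), so W
n=12: →8(W), 7(W), 4(W) — all W, so L
n=13: →9(W), 8(W), 5(W) — all W, so L
n=14: →10(W), 9(W), 6(W) — all W, so L
n=15: →11(W), 10(W), 7(W) — all W, so L
n=16: →12(L), so W
n=17: →13(L), so W
n=18: →14(L), so W
n=19: →15(L), so W
n=20: →15(L), so W
n=21: →13(L), so W
n=22: →14(L), so W
n=23: →15(L), so W
n=24: →20(W), 19(W), 16(W) — all W, so L
n=25: →21(W), 20(W), 17(W) — all W, so L
n=26: →22(W), 21(W), 18(W) — all W, so L
n=27: →23(W), 22(W), 19(W) — all W, so L
n=28: →24(L), so W
n=29: →25(L), so W
n=30: →26(L), so W
n=31: →27(L), so W
n=32: →27(L), so W
n=33: →25(L), so W
From 33, the L positions reachable in one move are: 25.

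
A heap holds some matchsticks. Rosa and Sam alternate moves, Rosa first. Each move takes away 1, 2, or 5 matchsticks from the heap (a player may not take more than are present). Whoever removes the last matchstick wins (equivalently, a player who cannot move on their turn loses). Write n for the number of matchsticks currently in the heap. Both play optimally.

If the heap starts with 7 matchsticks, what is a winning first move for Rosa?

Remove 1, leaving 6.

Classify positions by backward induction: terminal positions (no move available) are L. From any other position, the mover wins iff some move reaches an L.
n=0: no move → L
n=1: can move to 0, which is L ⇒ W
n=2: can move to 0, which is L ⇒ W
n=3: moves to 2(W), 1(W); every one is W ⇒ L
n=4: can move to 3, which is L ⇒ W
n=5: can move to 3, which is L ⇒ W
n=6: moves to 5(W), 4(W), 1(W); every one is W ⇒ L
n=7: can move to 6, which is L ⇒ W
From 7, the L positions reachable in one move are: 6.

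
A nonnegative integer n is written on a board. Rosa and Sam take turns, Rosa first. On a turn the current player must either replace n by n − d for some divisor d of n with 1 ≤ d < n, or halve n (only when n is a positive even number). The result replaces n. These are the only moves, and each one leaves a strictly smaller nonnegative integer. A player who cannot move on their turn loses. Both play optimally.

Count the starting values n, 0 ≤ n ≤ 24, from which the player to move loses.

13

Build the W/L table. Terminal = L. A non-terminal position is W if it has a move to some L; otherwise it is L.
n=0: no move → L
n=1: no move → L
n=2: can move to 1, which is L ⇒ W
n=3: the only move is to 2(W), a W ⇒ L
n=4: can move to 3, which is L ⇒ W
n=5: the only move is to 4(W), a W ⇒ L
n=6: can move to 3, which is L ⇒ W
n=7: the only move is to 6(W), a W ⇒ L
n=8: can move to 7, which is L ⇒ W
n=9: moves to 6(W), 8(W); every one is W ⇒ L
n=10: can move to 5, which is L ⇒ W
n=11: the only move is to 10(W), a W ⇒ L
n=12: can move to 9, which is L ⇒ W
n=13: the only move is to 12(W), a W ⇒ L
n=14: can move to 7, which is L ⇒ W
n=15: moves to 10(W), 12(W), 14(W); every one is W ⇒ L
n=16: can move to 15, which is L ⇒ W
n=17: the only move is to 16(W), a W ⇒ L
n=18: can move to 9, which is L ⇒ W
n=19: the only move is to 18(W), a W ⇒ L
n=20: can move to 15, which is L ⇒ W
n=21: moves to 14(W), 18(W), 20(W); every one is W ⇒ L
n=22: can move to 11, which is L ⇒ W
n=23: the only move is to 22(W), a W ⇒ L
n=24: can move to 21, which is L ⇒ W
L entries with 0 ≤ n ≤ 24: n = 0, 1, 3, 5, 7, 9, 11, 13, 15, 17, 19, 21, 23; that makes 13.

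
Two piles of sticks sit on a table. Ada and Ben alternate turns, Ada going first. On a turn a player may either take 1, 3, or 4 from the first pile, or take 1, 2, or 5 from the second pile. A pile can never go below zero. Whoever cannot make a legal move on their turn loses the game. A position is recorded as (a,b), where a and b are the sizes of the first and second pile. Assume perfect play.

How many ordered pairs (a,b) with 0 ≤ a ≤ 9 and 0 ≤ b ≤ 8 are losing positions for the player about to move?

Compute win/loss labels from the base case upward. A position with no move is L. Any other position is W if it can reach an L in one move, else L.
Every move lowers a or b (never raises either), so fill the grid row by row in increasing a, and left to right within a row: each cell's successors are then already labelled.
      b=0  b=1  b=2  b=3  b=4  b=5  b=6  b=7  b=8
a=0:    L    W    W    L    W    W    L    W    W
a=1:    W    L    W    W    L    W    W    L    W
a=2:    L    W    W    L    W    W    L    W    W
a=3:    W    L    W    W    L    W    W    L    W
a=4:    W    W    L    W    W    L    W    W    L
a=5:    W    W    W    W    W    W    W    W    W
a=6:    W    W    L    W    W    L    W    W    L
a=7:    L    W    W    L    W    W    L    W    W
a=8:    W    L    W    W    L    W    W    L    W
a=9:    L    W    W    L    W    W    L    W    W
Cells with no legal move (terminal, hence L): (0,0).
The remaining L cells, each justified by listing all of its moves:
(0,3): moves to (0,2)(W), (0,1)(W); every one is W ⇒ L
(0,6): moves to (0,5)(W), (0,4)(W), (0,1)(W); every one is W ⇒ L
(1,1): moves to (0,1)(W), (1,0)(W); every one is W ⇒ L
(1,4): moves to (0,4)(W), (1,3)(W), (1,2)(W); every one is W ⇒ L
(1,7): moves to (0,7)(W), (1,6)(W), (1,5)(W), (1,2)(W); every one is W ⇒ L
(2,0): the only move is to (1,0)(W), a W ⇒ L
(2,3): moves to (1,3)(W), (2,2)(W), (2,1)(W); every one is W ⇒ L
(2,6): moves to (1,6)(W), (2,5)(W), (2,4)(W), (2,1)(W); every one is W ⇒ L
(3,1): moves to (2,1)(W), (0,1)(W), (3,0)(W); every one is W ⇒ L
(3,4): moves to (2,4)(W), (0,4)(W), (3,3)(W), (3,2)(W); every one is W ⇒ L
(3,7): moves to (2,7)(W), (0,7)(W), (3,6)(W), (3,5)(W), (3,2)(W); every one is W ⇒ L
(4,2): moves to (3,2)(W), (1,2)(W), (0,2)(W), (4,1)(W), (4,0)(W); every one is W ⇒ L
(4,5): moves to (3,5)(W), (1,5)(W), (0,5)(W), (4,4)(W), (4,3)(W), (4,0)(W); every one is W ⇒ L
(4,8): moves to (3,8)(W), (1,8)(W), (0,8)(W), (4,7)(W), (4,6)(W), (4,3)(W); every one is W ⇒ L
(6,2): moves to (5,2)(W), (3,2)(W), (2,2)(W), (6,1)(W), (6,0)(W); every one is W ⇒ L
(6,5): moves to (5,5)(W), (3,5)(W), (2,5)(W), (6,4)(W), (6,3)(W), (6,0)(W); every one is W ⇒ L
(6,8): moves to (5,8)(W), (3,8)(W), (2,8)(W), (6,7)(W), (6,6)(W), (6,3)(W); every one is W ⇒ L
(7,0): moves to (6,0)(W), (4,0)(W), (3,0)(W); every one is W ⇒ L
(7,3): moves to (6,3)(W), (4,3)(W), (3,3)(W), (7,2)(W), (7,1)(W); every one is W ⇒ L
(7,6): moves to (6,6)(W), (4,6)(W), (3,6)(W), (7,5)(W), (7,4)(W), (7,1)(W); every one is W ⇒ L
(8,1): moves to (7,1)(W), (5,1)(W), (4,1)(W), (8,0)(W); every one is W ⇒ L
(8,4): moves to (7,4)(W), (5,4)(W), (4,4)(W), (8,3)(W), (8,2)(W); every one is W ⇒ L
(8,7): moves to (7,7)(W), (5,7)(W), (4,7)(W), (8,6)(W), (8,5)(W), (8,2)(W); every one is W ⇒ L
(9,0): moves to (8,0)(W), (6,0)(W), (5,0)(W); every one is W ⇒ L
(9,3): moves to (8,3)(W), (6,3)(W), (5,3)(W), (9,2)(W), (9,1)(W); every one is W ⇒ L
(9,6): moves to (8,6)(W), (6,6)(W), (5,6)(W), (9,5)(W), (9,4)(W), (9,1)(W); every one is W ⇒ L
Every other cell has at least one move into one of the L cells above, so it is W.
L cells per row: a=0: 3, a=1: 3, a=2: 3, a=3: 3, a=4: 3, a=5: 0, a=6: 3, a=7: 3, a=8: 3, a=9: 3; total 27.

27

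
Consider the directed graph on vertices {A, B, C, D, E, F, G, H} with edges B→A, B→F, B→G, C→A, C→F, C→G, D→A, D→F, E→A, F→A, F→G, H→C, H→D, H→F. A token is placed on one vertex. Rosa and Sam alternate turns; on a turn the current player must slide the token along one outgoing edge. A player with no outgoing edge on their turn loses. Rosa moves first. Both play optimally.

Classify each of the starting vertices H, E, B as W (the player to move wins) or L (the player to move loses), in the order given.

Compute win/loss labels from the base case upward. A position with no move is L. Any other position is W if it can reach an L in one move, else L.
Every edge goes from a vertex to one that appears earlier in the order A, G, F, B, C, D, E, H, so processing vertices in that order labels each vertex after all of its successors.
A: no outgoing edge → L
G: no outgoing edge → L
F: W (go to G, an L position)
B: W (go to G, an L position)
C: W (go to G, an L position)
D: W (go to A, an L position)
E: W (go to A, an L position)
H: L (options D(W), C(W), F(W) are all W)

H: L, E: W, B: W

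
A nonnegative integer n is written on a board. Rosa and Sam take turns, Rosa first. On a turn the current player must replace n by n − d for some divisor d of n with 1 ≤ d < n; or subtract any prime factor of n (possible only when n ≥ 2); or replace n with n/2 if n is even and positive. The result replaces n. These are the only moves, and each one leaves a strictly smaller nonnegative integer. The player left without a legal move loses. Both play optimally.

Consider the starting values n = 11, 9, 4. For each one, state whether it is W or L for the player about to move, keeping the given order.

11: W, 9: L, 4: L

Use the standard recursion: the mover loses at a terminal position; elsewhere, the mover wins exactly when some move hands the opponent an L position.
n=0: no move → L
n=1: no move → L
n=2: →0(L), so W
n=3: →0(L), so W
n=4: →2(W), 3(W) — all W, so L
n=5: →0(L), so W
n=6: →4(L), so W
n=7: →0(L), so W
n=8: →4(L), so W
n=9: →6(W), 8(W) — all W, so L
n=10: →9(L), so W
n=11: →0(L), so W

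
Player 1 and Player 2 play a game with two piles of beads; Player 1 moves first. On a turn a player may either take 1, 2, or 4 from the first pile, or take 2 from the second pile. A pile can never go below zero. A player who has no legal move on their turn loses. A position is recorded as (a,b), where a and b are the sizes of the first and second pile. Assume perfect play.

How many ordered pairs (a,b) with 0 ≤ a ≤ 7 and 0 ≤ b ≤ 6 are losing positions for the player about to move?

Classify positions by backward induction: terminal positions (no move available) are L. From any other position, the mover wins iff some move reaches an L.
Every move lowers a or b (never raises either), so fill the grid row by row in increasing a, and left to right within a row: each cell's successors are then already labelled.
      b=0  b=1  b=2  b=3  b=4  b=5  b=6
a=0:    L    L    W    W    L    L    W
a=1:    W    W    L    L    W    W    L
a=2:    W    W    W    W    W    W    W
a=3:    L    L    W    W    L    L    W
a=4:    W    W    L    L    W    W    L
a=5:    W    W    W    W    W    W    W
a=6:    L    L    W    W    L    L    W
a=7:    W    W    L    L    W    W    L
Cells with no legal move (terminal, hence L): (0,0), (0,1).
The remaining L cells, each justified by listing all of its moves:
(0,4): the only move is to (0,2)(W), a W ⇒ L
(0,5): the only move is to (0,3)(W), a W ⇒ L
(1,2): moves to (0,2)(W), (1,0)(W); every one is W ⇒ L
(1,3): moves to (0,3)(W), (1,1)(W); every one is W ⇒ L
(1,6): moves to (0,6)(W), (1,4)(W); every one is W ⇒ L
(3,0): moves to (2,0)(W), (1,0)(W); every one is W ⇒ L
(3,1): moves to (2,1)(W), (1,1)(W); every one is W ⇒ L
(3,4): moves to (2,4)(W), (1,4)(W), (3,2)(W); every one is W ⇒ L
(3,5): moves to (2,5)(W), (1,5)(W), (3,3)(W); every one is W ⇒ L
(4,2): moves to (3,2)(W), (2,2)(W), (0,2)(W), (4,0)(W); every one is W ⇒ L
(4,3): moves to (3,3)(W), (2,3)(W), (0,3)(W), (4,1)(W); every one is W ⇒ L
(4,6): moves to (3,6)(W), (2,6)(W), (0,6)(W), (4,4)(W); every one is W ⇒ L
(6,0): moves to (5,0)(W), (4,0)(W), (2,0)(W); every one is W ⇒ L
(6,1): moves to (5,1)(W), (4,1)(W), (2,1)(W); every one is W ⇒ L
(6,4): moves to (5,4)(W), (4,4)(W), (2,4)(W), (6,2)(W); every one is W ⇒ L
(6,5): moves to (5,5)(W), (4,5)(W), (2,5)(W), (6,3)(W); every one is W ⇒ L
(7,2): moves to (6,2)(W), (5,2)(W), (3,2)(W), (7,0)(W); every one is W ⇒ L
(7,3): moves to (6,3)(W), (5,3)(W), (3,3)(W), (7,1)(W); every one is W ⇒ L
(7,6): moves to (6,6)(W), (5,6)(W), (3,6)(W), (7,4)(W); every one is W ⇒ L
Every other cell has at least one move into one of the L cells above, so it is W.
L cells per row: a=0: 4, a=1: 3, a=2: 0, a=3: 4, a=4: 3, a=5: 0, a=6: 4, a=7: 3; total 21.

21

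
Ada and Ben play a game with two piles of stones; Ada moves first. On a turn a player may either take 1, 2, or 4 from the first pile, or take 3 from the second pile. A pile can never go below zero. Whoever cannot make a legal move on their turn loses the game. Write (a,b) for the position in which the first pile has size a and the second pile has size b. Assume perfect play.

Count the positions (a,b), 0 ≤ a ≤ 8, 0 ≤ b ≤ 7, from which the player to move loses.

Build the W/L table. Terminal = L. A non-terminal position is W if it has a move to some L; otherwise it is L.
Every move lowers a or b (never raises either), so fill the grid row by row in increasing a, and left to right within a row: each cell's successors are then already labelled.
      b=0  b=1  b=2  b=3  b=4  b=5  b=6  b=7
a=0:    L    L    L    W    W    W    L    L
a=1:    W    W    W    L    L    L    W    W
a=2:    W    W    W    W    W    W    W    W
a=3:    L    L    L    W    W    W    L    L
a=4:    W    W    W    L    L    L    W    W
a=5:    W    W    W    W    W    W    W    W
a=6:    L    L    L    W    W    W    L    L
a=7:    W    W    W    L    L    L    W    W
a=8:    W    W    W    W    W    W    W    W
Cells with no legal move (terminal, hence L): (0,0), (0,1), (0,2).
The remaining L cells, each justified by listing all of its moves:
(0,6): only reaches (0,3)(W), which is W → L
(0,7): only reaches (0,4)(W), which is W → L
(1,3): only reaches (0,3)(W), (1,0)(W), all W → L
(1,4): only reaches (0,4)(W), (1,1)(W), all W → L
(1,5): only reaches (0,5)(W), (1,2)(W), all W → L
(3,0): only reaches (2,0)(W), (1,0)(W), all W → L
(3,1): only reaches (2,1)(W), (1,1)(W), all W → L
(3,2): only reaches (2,2)(W), (1,2)(W), all W → L
(3,6): only reaches (2,6)(W), (1,6)(W), (3,3)(W), all W → L
(3,7): only reaches (2,7)(W), (1,7)(W), (3,4)(W), all W → L
(4,3): only reaches (3,3)(W), (2,3)(W), (0,3)(W), (4,0)(W), all W → L
(4,4): only reaches (3,4)(W), (2,4)(W), (0,4)(W), (4,1)(W), all W → L
(4,5): only reaches (3,5)(W), (2,5)(W), (0,5)(W), (4,2)(W), all W → L
(6,0): only reaches (5,0)(W), (4,0)(W), (2,0)(W), all W → L
(6,1): only reaches (5,1)(W), (4,1)(W), (2,1)(W), all W → L
(6,2): only reaches (5,2)(W), (4,2)(W), (2,2)(W), all W → L
(6,6): only reaches (5,6)(W), (4,6)(W), (2,6)(W), (6,3)(W), all W → L
(6,7): only reaches (5,7)(W), (4,7)(W), (2,7)(W), (6,4)(W), all W → L
(7,3): only reaches (6,3)(W), (5,3)(W), (3,3)(W), (7,0)(W), all W → L
(7,4): only reaches (6,4)(W), (5,4)(W), (3,4)(W), (7,1)(W), all W → L
(7,5): only reaches (6,5)(W), (5,5)(W), (3,5)(W), (7,2)(W), all W → L
Every other cell has at least one move into one of the L cells above, so it is W.
L cells per row: a=0: 5, a=1: 3, a=2: 0, a=3: 5, a=4: 3, a=5: 0, a=6: 5, a=7: 3, a=8: 0; total 24.

24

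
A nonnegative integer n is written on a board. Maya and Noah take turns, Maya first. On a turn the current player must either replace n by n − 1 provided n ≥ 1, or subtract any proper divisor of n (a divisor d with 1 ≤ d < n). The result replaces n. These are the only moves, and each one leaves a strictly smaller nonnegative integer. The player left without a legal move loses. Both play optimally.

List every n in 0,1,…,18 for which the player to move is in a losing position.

Classify positions by backward induction: terminal positions (no move available) are L. From any other position, the mover wins iff some move reaches an L.
n=0: no move → L
n=1: can move to 0, which is L ⇒ W
n=2: the only move is to 1(W), a W ⇒ L
n=3: can move to 2, which is L ⇒ W
n=4: can move to 2, which is L ⇒ W
n=5: the only move is to 4(W), a W ⇒ L
n=6: can move to 5, which is L ⇒ W
n=7: the only move is to 6(W), a W ⇒ L
n=8: can move to 7, which is L ⇒ W
n=9: moves to 6(W), 8(W); every one is W ⇒ L
n=10: can move to 5, which is L ⇒ W
n=11: the only move is to 10(W), a W ⇒ L
n=12: can move to 9, which is L ⇒ W
n=13: the only move is to 12(W), a W ⇒ L
n=14: can move to 7, which is L ⇒ W
n=15: moves to 10(W), 12(W), 14(W); every one is W ⇒ L
n=16: can move to 15, which is L ⇒ W
n=17: the only move is to 16(W), a W ⇒ L
n=18: can move to 9, which is L ⇒ W
Reading off the rows marked L gives the requested list; there are 9 such values of n.

0, 2, 5, 7, 9, 11, 13, 15, 17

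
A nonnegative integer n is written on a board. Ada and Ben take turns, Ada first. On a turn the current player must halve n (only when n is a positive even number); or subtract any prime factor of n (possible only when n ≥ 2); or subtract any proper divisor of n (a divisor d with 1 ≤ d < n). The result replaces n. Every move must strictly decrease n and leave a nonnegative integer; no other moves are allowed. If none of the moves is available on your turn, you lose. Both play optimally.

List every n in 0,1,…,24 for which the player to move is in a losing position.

Classify positions by backward induction: terminal positions (no move available) are L. From any other position, the mover wins iff some move reaches an L.
n=0: no move → L
n=1: no move → L
n=2: →0(L), so W
n=3: →0(L), so W
n=4: →2(W), 3(W) — all W, so L
n=5: →0(L), so W
n=6: →4(L), so W
n=7: →0(L), so W
n=8: →4(L), so W
n=9: →6(W), 8(W) — all W, so L
n=10: →9(L), so W
n=11: →0(L), so W
n=12: →9(L), so W
n=13: →0(L), so W
n=14: →7(W), 12(W), 13(W) — all W, so L
n=15: →14(L), so W
n=16: →14(L), so W
n=17: →0(L), so W
n=18: →9(L), so W
n=19: →0(L), so W
n=20: →10(W), 15(W), 16(W), 18(W), 19(W) — all W, so L
n=21: →14(L), so W
n=22: →20(L), so W
n=23: →0(L), so W
n=24: →20(L), so W
Reading off the rows marked L gives the requested list; there are 6 such values of n.

0, 1, 4, 9, 14, 20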